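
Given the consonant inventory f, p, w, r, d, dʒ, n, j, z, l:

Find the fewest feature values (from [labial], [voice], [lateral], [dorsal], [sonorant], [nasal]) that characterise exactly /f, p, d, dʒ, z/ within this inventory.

[−sonorant]

Every target segment is [−sonorant] and no other inventory member is, so one feature is enough.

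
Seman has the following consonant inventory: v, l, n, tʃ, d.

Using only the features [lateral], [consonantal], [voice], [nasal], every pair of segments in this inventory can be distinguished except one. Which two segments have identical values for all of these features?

Both /v/ and /d/ are [−lateral], [+consonantal], [+voice], [−nasal]. Since the list omits [continuant], [labial] and [coronal] — which do distinguish the voiced labiodental fricative from the voiced alveolar stop — this pair collapses; all other pairs remain distinct.

v, d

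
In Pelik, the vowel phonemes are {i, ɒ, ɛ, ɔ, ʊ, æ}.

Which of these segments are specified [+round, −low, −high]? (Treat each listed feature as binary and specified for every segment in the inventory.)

ɔ

Eliminate segments failing any feature: /i, ɛ, æ/ are [−round]; /ɒ/ is [+low]; /ʊ/ is [+high]. The remaining /ɔ/ satisfy [+round], [−low], [−high].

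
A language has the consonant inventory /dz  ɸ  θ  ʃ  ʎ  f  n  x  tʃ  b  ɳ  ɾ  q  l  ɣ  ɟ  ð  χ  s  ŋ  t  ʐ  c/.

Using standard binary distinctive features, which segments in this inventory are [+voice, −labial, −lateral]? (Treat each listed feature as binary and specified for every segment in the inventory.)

dz, n, ɳ, ɾ, ɣ, ɟ, ð, ŋ, ʐ

Eliminate segments failing any feature: /ɸ, θ, ʃ, f, x, tʃ, q, χ, s, t, c/ are [−voice]; /ʎ, l/ are [+lateral]; /b/ is [+labial]. The remaining /dz, n, ɳ, ɾ, ɣ, ɟ, ð, ŋ, ʐ/ satisfy [+voice], [−labial], [−lateral].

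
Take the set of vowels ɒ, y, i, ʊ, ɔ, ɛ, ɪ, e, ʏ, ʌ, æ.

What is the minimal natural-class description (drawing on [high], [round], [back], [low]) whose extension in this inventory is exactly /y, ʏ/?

/y, ʏ/ are all [−back], [+round], and no other segment in the inventory matches both values. Dropping any one of them over-generates: [+round] alone would also admit /ɒ, ʊ, ɔ/; [−back] alone would also admit /i, ɛ, ɪ, e, …/. No other single listed feature picks out exactly this set either, so fewer than two features will not do.

[−back, +round]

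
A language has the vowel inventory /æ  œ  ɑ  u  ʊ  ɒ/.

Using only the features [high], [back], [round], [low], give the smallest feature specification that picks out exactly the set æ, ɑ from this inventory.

[-round]

/æ, ɑ/ are exactly the [-round] segments in the inventory, so a single feature suffices.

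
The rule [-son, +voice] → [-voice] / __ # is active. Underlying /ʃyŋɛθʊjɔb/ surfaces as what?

[ʃyŋɛθʊjɔp]

The only segment in the rule's environment that also matches [-son, +voice] is /b/. Applying [-voice] turns the voiced bilabial stop into /p/ (voiceless bilabial stop), giving [ʃyŋɛθʊjɔp].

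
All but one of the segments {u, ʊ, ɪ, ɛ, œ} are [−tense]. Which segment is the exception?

Every segment except /u/ is [−tense]. /u/ (high back rounded tense vowel) is [+tense], so it is the exception.

u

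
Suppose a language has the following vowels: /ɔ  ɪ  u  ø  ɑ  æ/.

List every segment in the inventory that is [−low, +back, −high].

ɔ

Eliminate segments failing any feature: /ɪ, ø/ are [−back]; /u/ is [+high]; /ɑ, æ/ are [+low]. The remaining /ɔ/ satisfy [−low], [+back], [−high].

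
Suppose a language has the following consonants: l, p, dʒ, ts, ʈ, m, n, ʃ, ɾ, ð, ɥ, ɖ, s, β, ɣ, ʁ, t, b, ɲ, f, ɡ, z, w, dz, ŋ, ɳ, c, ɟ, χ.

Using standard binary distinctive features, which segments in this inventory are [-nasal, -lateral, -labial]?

dʒ, ts, ʈ, ʃ, ɾ, ð, ɖ, s, ɣ, ʁ, t, ɡ, z, dz, c, ɟ, χ

Checking each segment against [-nasal], [-lateral], [-labial]: /dʒ/ (voiced postalveolar affricate), /ts/ (voiceless alveolar affricate), /ʈ/ (voiceless retroflex stop), /ʃ/ (voiceless postalveolar fricative), /ɾ/ (alveolar tap), /ð/ (voiced dental fricative), among others, satisfy every feature; every other segment in the inventory fails at least one.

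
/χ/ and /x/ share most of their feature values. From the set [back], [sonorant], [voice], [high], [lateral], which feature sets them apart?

[high]

/χ/ (voiceless uvular fricative) and /x/ (voiceless velar fricative) agree on [+back], [-sonorant], [-voice], [-lateral]. They differ on [high] (/χ/ [-], /x/ [+]).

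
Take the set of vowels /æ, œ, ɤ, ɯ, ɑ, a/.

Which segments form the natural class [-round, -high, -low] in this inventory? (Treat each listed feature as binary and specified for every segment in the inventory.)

ɤ

Eliminate segments failing any feature: /æ, ɑ, a/ are [+low]; /œ/ is [+round]; /ɯ/ is [+high]. The remaining /ɤ/ satisfy [-round], [-high], [-low].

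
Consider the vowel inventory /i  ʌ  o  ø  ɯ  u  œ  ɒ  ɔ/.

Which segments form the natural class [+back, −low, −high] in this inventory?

ʌ, o, ɔ

Eliminate segments failing any feature: /i, ø, œ/ are [−back]; /ɯ, u/ are [+high]; /ɒ/ is [+low]. The remaining /ʌ, o, ɔ/ satisfy [+back], [−low], [−high].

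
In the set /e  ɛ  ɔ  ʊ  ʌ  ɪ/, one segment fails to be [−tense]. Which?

Every segment except /e/ is [−tense]. /e/ (mid front unrounded tense vowel) is [+tense], so it is the exception.

e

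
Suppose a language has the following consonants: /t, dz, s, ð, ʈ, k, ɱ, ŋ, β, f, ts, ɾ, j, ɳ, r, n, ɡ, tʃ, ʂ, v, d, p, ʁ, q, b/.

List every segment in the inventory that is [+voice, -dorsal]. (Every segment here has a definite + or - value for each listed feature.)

dz, ð, ɱ, β, ɾ, ɳ, r, n, v, d, b

Eliminate segments failing any feature: /t, s, ʈ, k, f, ts, tʃ, ʂ, p, q/ are [-voice]; /ŋ, j, ɡ, ʁ/ are [+dorsal]. The remaining /dz, ð, ɱ, β, ɾ, ɳ, r, n, v, d, b/ satisfy [+voice], [-dorsal].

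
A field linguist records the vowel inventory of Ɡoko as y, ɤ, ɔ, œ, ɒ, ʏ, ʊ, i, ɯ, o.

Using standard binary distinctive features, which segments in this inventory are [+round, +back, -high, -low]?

The [+round] segments are /y, ɔ, œ, ɒ, ʏ, ʊ, o/.
Within that set, [+back] gives /ɔ, ɒ, ʊ, o/.
Then [-high] gives /ɔ, ɒ, o/.
Intersecting with [-low] leaves /ɔ, o/.

ɔ, o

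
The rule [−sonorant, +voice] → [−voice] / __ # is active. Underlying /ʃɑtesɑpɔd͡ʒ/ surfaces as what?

Only the final segment /d͡ʒ/ is both word-final and matches the structural description. It is a voiced postalveolar affricate, so [−sonorant, +voice] holds; changing it to [−voice] with all other features held fixed yields /t͡ʃ/ (voiceless postalveolar affricate). No other segment meets both the structural description and the environment, so the output is [ʃɑtesɑpɔt͡ʃ].

[ʃɑtesɑpɔt͡ʃ]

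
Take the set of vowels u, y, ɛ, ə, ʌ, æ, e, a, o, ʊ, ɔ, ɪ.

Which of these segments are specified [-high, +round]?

o, ɔ

Checking each segment against [-high], [+round]: /o/ (mid back rounded tense vowel), /ɔ/ (mid back rounded lax vowel) satisfy every feature; every other segment in the inventory fails at least one.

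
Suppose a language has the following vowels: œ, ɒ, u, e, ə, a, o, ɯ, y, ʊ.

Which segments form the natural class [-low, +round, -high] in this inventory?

Eliminate segments failing any feature: /ɒ, a/ are [+low]; /u, y, ʊ/ are [+high]; /e, ə, ɯ/ are [-round]. The remaining /œ, o/ satisfy [-low], [+round], [-high].

œ, o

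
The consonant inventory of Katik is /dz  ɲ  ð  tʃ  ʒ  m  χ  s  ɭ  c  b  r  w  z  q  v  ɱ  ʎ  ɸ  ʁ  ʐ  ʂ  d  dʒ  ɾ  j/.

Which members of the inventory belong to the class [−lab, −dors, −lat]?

dz, ð, tʃ, ʒ, s, r, z, ʐ, ʂ, d, dʒ, ɾ

Eliminate segments failing any feature: /ɲ, χ, c, q, ʎ, ʁ, j/ are [+dorsal]; /m, b, w, v, ɱ, ɸ/ are [+labial]; /ɭ/ is [+lateral]. The remaining /dz, ð, tʃ, ʒ, s, r, z, ʐ, ʂ, d, dʒ, ɾ/ satisfy [−labial], [−dorsal], [−lateral].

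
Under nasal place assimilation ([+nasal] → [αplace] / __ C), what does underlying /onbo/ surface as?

[ombo]

In /onbo/, the nasal /n/ precedes /b/, which is [+labial]. The nasal assimilates in place, becoming the [+labial] nasal /m/. The surface form is [ombo].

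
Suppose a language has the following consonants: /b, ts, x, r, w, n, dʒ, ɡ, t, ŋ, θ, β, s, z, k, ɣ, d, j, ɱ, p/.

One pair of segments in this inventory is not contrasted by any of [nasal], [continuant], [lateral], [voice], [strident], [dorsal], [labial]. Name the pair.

/ɣ/ (voiced velar fricative) and /j/ (palatal glide) are both [-nasal], [+continuant], [-lateral], [+voice], [-strident], [+dorsal], [-labial], so none of the listed features separates them. (They do differ in [sonorant] and [back], which are not among the given features.) Every other pair in the inventory differs on at least one listed feature.

ɣ, j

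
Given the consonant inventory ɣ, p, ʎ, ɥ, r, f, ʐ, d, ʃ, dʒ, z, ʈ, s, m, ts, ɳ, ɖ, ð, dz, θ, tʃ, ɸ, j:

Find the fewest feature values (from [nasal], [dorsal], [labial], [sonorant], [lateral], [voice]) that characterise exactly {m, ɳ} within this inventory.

Every target segment is [+nasal] and no other inventory member is, so one feature is enough.

[+nasal]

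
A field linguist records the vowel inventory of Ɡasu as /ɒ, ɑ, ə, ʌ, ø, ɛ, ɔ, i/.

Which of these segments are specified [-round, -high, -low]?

ə, ʌ, ɛ

The [-round] segments are /ɑ, ə, ʌ, ɛ, i/.
Then [-high] gives /ɑ, ə, ʌ, ɛ/.
Within that set, [-low] leaves /ə, ʌ, ɛ/.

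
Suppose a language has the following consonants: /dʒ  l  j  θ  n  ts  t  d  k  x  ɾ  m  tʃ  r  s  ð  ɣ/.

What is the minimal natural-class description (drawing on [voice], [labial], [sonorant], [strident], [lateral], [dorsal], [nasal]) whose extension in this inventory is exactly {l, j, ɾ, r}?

The class [+sonorant], [−nasal] has exactly /l, j, ɾ, r/ as its extension in this inventory. No smaller conjunction from the listed features achieves this: [−nasal] alone would also admit /dʒ, θ, ts, t, …/; [+sonorant] alone would also admit /n, m/; and checking the remaining single features turns up none with this extension.

[+sonorant, −nasal]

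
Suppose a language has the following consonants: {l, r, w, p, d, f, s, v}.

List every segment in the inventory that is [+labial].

w, p, f, v

The [+labial] segments here are /w, p, f, v/; the remaining /l, r, d, s/ are [-labial].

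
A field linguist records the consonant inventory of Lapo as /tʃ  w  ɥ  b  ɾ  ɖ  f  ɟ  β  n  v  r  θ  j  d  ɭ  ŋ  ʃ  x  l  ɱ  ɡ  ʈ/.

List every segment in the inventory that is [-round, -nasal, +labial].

b, f, β, v

First, the [-round] segments are /tʃ, b, ɾ, ɖ, f, ɟ, β, n, v, r, θ, j, d, ɭ, ŋ, ʃ, x, l, ɱ, ɡ, ʈ/.
Among these, [-nasal] gives /tʃ, b, ɾ, ɖ, f, ɟ, β, v, r, θ, j, d, ɭ, ʃ, x, l, ɡ, ʈ/.
Intersecting with [+labial] leaves /b, f, β, v/.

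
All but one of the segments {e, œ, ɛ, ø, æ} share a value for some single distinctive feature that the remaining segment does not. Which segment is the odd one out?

æ

The remaining segments after removing /æ/ share [-low]; /æ/ (low front unrounded vowel) is [+low]. For every other candidate removal, the leftover set fails to share any single feature value that the removed segment lacks.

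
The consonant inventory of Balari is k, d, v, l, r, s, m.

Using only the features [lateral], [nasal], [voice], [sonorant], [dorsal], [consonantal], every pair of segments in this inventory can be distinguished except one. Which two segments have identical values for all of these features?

Both /v/ and /d/ are [−lateral], [−nasal], [+voice], [−sonorant], [−dorsal], [+consonantal]. Since the list omits [continuant], [labial] and [coronal] — which do distinguish the voiced labiodental fricative from the voiced alveolar stop — this pair collapses; all other pairs remain distinct.

v, d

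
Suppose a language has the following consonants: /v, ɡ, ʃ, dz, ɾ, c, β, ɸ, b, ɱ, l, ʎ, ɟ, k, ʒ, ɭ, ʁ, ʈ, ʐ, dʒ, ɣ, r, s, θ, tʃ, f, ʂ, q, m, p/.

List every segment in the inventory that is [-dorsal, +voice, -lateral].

v, dz, ɾ, β, b, ɱ, ʒ, ʐ, dʒ, r, m

First, the [-dorsal] segments are /v, ʃ, dz, ɾ, β, ɸ, b, ɱ, l, ʒ, ɭ, ʈ, ʐ, dʒ, r, s, θ, tʃ, f, ʂ, m, p/.
Intersecting with [+voice] gives /v, dz, ɾ, β, b, ɱ, l, ʒ, ɭ, ʐ, dʒ, r, m/.
Of those, [-lateral] leaves /v, dz, ɾ, β, b, ɱ, ʒ, ʐ, dʒ, r, m/.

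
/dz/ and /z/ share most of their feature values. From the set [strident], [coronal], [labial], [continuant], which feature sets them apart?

/dz/ is the voiced alveolar affricate and /z/ is the voiced alveolar fricative. Both are [+strident], [+coronal], [−labial]. /dz/ is [−continuant] while /z/ is [+continuant], so the distinguishing feature is [continuant].

[continuant]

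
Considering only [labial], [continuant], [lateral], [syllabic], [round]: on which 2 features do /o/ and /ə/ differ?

/o/ is the mid back rounded tense vowel and /ə/ is the mid central vowel (schwa). Both are [+continuant], [-lateral], [+syllabic]. /o/ is [+labial] while /ə/ is [-labial]; /o/ is [+round] while /ə/ is [-round], so the distinguishing features are [labial], [round].

[labial], [round]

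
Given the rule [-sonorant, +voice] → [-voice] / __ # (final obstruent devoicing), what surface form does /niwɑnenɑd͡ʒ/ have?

[niwɑnenɑt͡ʃ]

The only segment in the rule's environment that also matches [-sonorant, +voice] is /d͡ʒ/. Applying [-voice] turns the voiced postalveolar affricate into /t͡ʃ/ (voiceless postalveolar affricate), giving [niwɑnenɑt͡ʃ].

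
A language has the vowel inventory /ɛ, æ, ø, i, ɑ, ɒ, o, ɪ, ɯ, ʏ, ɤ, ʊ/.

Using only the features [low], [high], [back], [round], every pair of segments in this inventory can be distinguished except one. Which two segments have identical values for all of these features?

Both /i/ and /ɪ/ are [−low], [+high], [−back], [−round]. Since the list omits [tense] — which does distinguish the high front unrounded tense vowel from the high front unrounded lax vowel — this pair collapses; all other pairs remain distinct.

i, ɪ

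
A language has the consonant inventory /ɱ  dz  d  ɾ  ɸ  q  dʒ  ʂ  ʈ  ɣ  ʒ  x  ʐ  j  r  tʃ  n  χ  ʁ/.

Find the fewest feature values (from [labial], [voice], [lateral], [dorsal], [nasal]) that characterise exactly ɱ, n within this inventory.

[+nasal]

/ɱ, n/ are exactly the [+nasal] segments in the inventory, so a single feature suffices.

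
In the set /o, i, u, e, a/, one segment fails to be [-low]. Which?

a

Every segment except /a/ is [-low]. /a/ (low unrounded vowel) is [+low], so it is the exception.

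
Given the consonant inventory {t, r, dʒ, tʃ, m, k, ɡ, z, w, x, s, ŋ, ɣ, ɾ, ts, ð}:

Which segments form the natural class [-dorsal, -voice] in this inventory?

t, tʃ, s, ts

Checking each segment against [-dorsal], [-voice]: /t/ (voiceless alveolar stop), /tʃ/ (voiceless postalveolar affricate), /s/ (voiceless alveolar fricative), /ts/ (voiceless alveolar affricate) satisfy every feature; every other segment in the inventory fails at least one.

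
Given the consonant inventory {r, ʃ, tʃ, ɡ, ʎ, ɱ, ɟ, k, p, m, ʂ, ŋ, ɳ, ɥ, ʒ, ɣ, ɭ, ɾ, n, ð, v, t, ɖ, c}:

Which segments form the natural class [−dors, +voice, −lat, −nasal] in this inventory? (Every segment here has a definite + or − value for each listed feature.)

Eliminate segments failing any feature: /ʃ, tʃ, p, ʂ, t/ are [−voice]; /ɡ, ʎ, ɟ, k, ŋ, ɥ, ɣ, c/ are [+dorsal]; /ɱ, m, ɳ, n/ are [+nasal]; /ɭ/ is [+lateral]. The remaining /r, ʒ, ɾ, ð, v, ɖ/ satisfy [−dorsal], [+voice], [−lateral], [−nasal].

r, ʒ, ɾ, ð, v, ɖ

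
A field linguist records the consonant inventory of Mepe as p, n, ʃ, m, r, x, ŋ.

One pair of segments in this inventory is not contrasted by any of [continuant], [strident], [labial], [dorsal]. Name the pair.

Both /p/ and /m/ are [−continuant], [−strident], [+labial], [−dorsal]. Since the list omits [sonorant], [voice] and [nasal] — which do distinguish the voiceless bilabial stop from the bilabial nasal — this pair collapses; all other pairs remain distinct.

p, m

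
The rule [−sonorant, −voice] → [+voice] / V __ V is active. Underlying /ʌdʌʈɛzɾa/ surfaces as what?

The only segment in the rule's environment that also matches [−sonorant, −voice] is /ʈ/. Applying [+voice] turns the voiceless retroflex stop into /ɖ/ (voiced retroflex stop), giving [ʌdʌɖɛzɾa].

[ʌdʌɖɛzɾa]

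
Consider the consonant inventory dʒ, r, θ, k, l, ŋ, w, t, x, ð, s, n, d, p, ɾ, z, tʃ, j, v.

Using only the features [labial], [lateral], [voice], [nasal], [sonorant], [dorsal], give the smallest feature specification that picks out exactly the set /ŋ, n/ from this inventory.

[+nasal]

/ŋ, n/ are exactly the [+nasal] segments in the inventory, so a single feature suffices.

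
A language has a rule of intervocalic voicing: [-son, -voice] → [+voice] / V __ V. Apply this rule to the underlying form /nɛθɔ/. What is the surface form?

[nɛðɔ]

Only /θ/ occurs between two vowels (/ɛ/ __ /ɔ/) and matches the structural description. It is a voiceless dental fricative, so [-son, -voice] holds; changing it to [+voice] with all other features held fixed yields /ð/ (voiced dental fricative). No other segment meets both the structural description and the environment, so the output is [nɛðɔ].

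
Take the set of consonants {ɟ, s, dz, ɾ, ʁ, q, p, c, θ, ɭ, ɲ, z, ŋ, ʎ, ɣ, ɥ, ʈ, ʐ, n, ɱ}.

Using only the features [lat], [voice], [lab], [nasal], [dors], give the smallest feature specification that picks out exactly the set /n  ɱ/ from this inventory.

The class [+nasal], [−dorsal] has exactly /n, ɱ/ as its extension in this inventory. No smaller conjunction from the listed features achieves this: [−dorsal] alone would also admit /s, dz, ɾ, p, …/; [+nasal] alone would also admit /ɲ, ŋ/; and checking the remaining single features turns up none with this extension.

[+nasal, −dors]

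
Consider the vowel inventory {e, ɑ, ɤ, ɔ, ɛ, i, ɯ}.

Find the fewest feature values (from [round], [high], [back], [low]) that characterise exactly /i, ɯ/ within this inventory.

Every target segment is [+high] and no other inventory member is, so one feature is enough.

[+high]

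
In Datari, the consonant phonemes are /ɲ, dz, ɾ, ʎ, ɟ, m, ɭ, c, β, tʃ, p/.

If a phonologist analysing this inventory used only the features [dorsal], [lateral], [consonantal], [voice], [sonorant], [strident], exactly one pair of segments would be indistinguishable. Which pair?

ɾ, m

On the given features, /ɾ/ and /m/ have an identical profile: [-dorsal], [-lateral], [+consonantal], [+voice], [+sonorant], [-strident]. No other two segments in the inventory coincide on all 6 features. (They do differ in [nasal], [labial] and [coronal], which are not among the given features.)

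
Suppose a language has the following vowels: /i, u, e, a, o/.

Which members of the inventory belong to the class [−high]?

e, a, o

The [−high] segments here are /e, a, o/; the remaining /i, u/ are [+high].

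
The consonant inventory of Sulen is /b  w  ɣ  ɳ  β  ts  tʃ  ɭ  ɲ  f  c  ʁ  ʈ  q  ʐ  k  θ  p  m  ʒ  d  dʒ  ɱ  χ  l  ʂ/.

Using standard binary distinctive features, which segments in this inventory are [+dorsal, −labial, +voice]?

ɣ, ɲ, ʁ

Checking each segment against [+dorsal], [−labial], [+voice]: /ɣ/ (voiced velar fricative), /ɲ/ (palatal nasal), /ʁ/ (voiced uvular fricative) satisfy every feature; every other segment in the inventory fails at least one.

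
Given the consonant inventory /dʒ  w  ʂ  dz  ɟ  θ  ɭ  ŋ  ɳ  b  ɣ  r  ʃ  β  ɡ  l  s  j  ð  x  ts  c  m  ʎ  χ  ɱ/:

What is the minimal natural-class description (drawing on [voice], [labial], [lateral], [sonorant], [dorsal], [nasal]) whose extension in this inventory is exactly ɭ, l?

[+lateral, −dorsal]

Every target segment is [+lateral], [−dorsal]; each remaining inventory member fails at least one of these. Each conjunct is needed — [−dorsal] alone would also admit /dʒ, ʂ, dz, θ, …/; [+lateral] alone would also admit /ʎ/ — and no other single listed feature has exactly this extension, so two is the minimum.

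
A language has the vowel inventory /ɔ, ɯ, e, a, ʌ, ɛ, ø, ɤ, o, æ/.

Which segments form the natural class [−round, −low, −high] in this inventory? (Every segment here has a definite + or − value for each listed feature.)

First, the [−round] segments are /ɯ, e, a, ʌ, ɛ, ɤ, æ/.
Within that set, [−low] gives /ɯ, e, ʌ, ɛ, ɤ/.
Then [−high] leaves /e, ʌ, ɛ, ɤ/.

e, ʌ, ɛ, ɤ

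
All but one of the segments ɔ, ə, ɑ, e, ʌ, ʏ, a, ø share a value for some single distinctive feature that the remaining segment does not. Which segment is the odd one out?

ʏ

/ø, ɔ, e, ə, a, ʌ, ɑ/ are all [-high], but /ʏ/ (high front rounded lax vowel) is [+high]. No other single segment can be removed to leave a set sharing one feature value that the removed segment lacks, so /ʏ/ is the odd one out.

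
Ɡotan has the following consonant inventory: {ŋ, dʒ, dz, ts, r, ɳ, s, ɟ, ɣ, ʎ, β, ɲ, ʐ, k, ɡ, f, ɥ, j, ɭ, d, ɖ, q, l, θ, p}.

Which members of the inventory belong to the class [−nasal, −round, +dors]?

Among the inventory, the [−nasal] segments are /dʒ, dz, ts, r, s, ɟ, ɣ, ʎ, β, ʐ, k, ɡ, f, ɥ, j, ɭ, d, ɖ, q, l, θ, p/.
Intersecting with [−round] gives /dʒ, dz, ts, r, s, ɟ, ɣ, ʎ, β, ʐ, k, ɡ, f, j, ɭ, d, ɖ, q, l, θ, p/.
Then [+dorsal] leaves /ɟ, ɣ, ʎ, k, ɡ, j, q/.

ɟ, ɣ, ʎ, k, ɡ, j, q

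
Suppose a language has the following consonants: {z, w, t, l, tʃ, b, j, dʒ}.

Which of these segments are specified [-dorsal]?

z, t, l, tʃ, b, dʒ

The [-dorsal] segments here are /z, t, l, tʃ, b, dʒ/; the remaining /w, j/ are [+dorsal].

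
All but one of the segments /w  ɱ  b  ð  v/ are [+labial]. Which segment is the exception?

ð

Every segment except /ð/ is [+labial]. /ð/ (voiced dental fricative) is [−labial], so it is the exception.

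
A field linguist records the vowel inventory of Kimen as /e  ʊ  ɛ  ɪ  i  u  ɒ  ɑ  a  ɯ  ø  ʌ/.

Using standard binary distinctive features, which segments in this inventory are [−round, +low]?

ɑ, a

Checking each segment against [−round], [+low]: /ɑ/ (low back unrounded vowel), /a/ (low unrounded vowel) satisfy every feature; every other segment in the inventory fails at least one.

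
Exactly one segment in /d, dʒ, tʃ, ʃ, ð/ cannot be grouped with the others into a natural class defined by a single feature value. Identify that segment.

/ʃ, tʃ, dʒ, ð/ are all [+distributed], but /d/ (voiced alveolar stop) is [−distributed]. No other single segment can be removed to leave a set sharing one feature value that the removed segment lacks, so /d/ is the odd one out.

d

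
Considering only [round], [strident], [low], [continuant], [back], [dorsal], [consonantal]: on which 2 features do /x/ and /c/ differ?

The two segments share [−round], [−strident], [−low], [+dorsal], [+consonantal]. The only features from the list on which they differ: /x/ is [+continuant] while /c/ is [−continuant]; /x/ is [+back] while /c/ is [−back].

[continuant], [back]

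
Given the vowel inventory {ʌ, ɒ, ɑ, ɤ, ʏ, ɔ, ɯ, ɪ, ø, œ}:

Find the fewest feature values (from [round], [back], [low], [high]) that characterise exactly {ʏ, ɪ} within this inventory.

[+high, −back]

Every target segment is [+high], [−back]; each remaining inventory member fails at least one of these. Each conjunct is needed — [−back] alone would also admit /ø, œ/; [+high] alone would also admit /ɯ/ — and no other single listed feature has exactly this extension, so two is the minimum.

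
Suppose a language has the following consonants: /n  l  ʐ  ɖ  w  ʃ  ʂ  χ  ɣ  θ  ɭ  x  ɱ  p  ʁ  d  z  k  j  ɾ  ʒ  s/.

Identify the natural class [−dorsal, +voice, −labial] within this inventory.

n, l, ʐ, ɖ, ɭ, d, z, ɾ, ʒ

First, the [−dorsal] segments are /n, l, ʐ, ɖ, ʃ, ʂ, θ, ɭ, ɱ, p, d, z, ɾ, ʒ, s/.
Among these, [+voice] gives /n, l, ʐ, ɖ, ɭ, ɱ, d, z, ɾ, ʒ/.
Within that set, [−labial] leaves /n, l, ʐ, ɖ, ɭ, d, z, ɾ, ʒ/.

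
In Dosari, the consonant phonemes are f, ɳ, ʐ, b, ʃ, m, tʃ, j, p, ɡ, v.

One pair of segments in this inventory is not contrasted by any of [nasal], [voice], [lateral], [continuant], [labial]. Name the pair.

ʐ, j

On the given features, /ʐ/ and /j/ have an identical profile: [-nasal], [+voice], [-lateral], [+continuant], [-labial]. No other two segments in the inventory coincide on all 5 features. (They do differ in [sonorant], [strident] and [dorsal], which are not among the given features.)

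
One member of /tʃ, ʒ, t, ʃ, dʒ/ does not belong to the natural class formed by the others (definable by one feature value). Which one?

t

[anterior] (equivalently [strident], [distributed]) groups all but one: /ʒ, ʃ, dʒ, tʃ/ share [−anterior] while /t/ (voiceless alveolar stop) alone is [+anterior]. Removing any other segment would not leave a single-feature class that excludes it.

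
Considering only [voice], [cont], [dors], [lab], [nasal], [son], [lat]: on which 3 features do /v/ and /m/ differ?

The two segments share [+voice], [−dorsal], [+labial], [−lateral]. The only features from the list on which they differ: /v/ is [−sonorant] while /m/ is [+sonorant]; /v/ is [−nasal] while /m/ is [+nasal]; /v/ is [+continuant] while /m/ is [−continuant].

[sonorant], [nasal], [continuant]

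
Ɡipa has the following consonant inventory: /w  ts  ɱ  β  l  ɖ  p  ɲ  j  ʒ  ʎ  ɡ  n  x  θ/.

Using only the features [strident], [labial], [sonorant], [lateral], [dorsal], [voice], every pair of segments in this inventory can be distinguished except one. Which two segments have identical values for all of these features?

/ɲ/ (palatal nasal) and /j/ (palatal glide) are both [-strident], [-labial], [+sonorant], [-lateral], [+dorsal], [+voice], so none of the listed features separates them. (They do differ in [nasal] and [continuant], which are not among the given features.) Every other pair in the inventory differs on at least one listed feature.

ɲ, j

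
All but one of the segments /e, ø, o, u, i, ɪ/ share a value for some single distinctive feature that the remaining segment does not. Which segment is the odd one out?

[tense] groups all but one: /e, u, i, ø, o/ share [+tense] while /ɪ/ (high front unrounded lax vowel) alone is [-tense]. Removing any other segment would not leave a single-feature class that excludes it.

ɪ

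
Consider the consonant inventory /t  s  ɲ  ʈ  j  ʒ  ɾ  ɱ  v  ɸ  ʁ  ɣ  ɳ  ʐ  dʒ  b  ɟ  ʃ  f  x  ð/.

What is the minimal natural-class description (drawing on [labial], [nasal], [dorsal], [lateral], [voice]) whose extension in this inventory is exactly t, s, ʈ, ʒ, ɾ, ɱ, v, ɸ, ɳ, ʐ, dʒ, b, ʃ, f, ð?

[-dorsal]

Every target segment is [-dorsal] and no other inventory member is, so one feature is enough.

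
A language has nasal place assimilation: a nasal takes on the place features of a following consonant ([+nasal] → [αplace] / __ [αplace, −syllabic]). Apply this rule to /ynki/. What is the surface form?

In /ynki/, the nasal /n/ precedes /k/, which is [+dorsal]. The nasal assimilates in place, becoming the [+dorsal] nasal /ŋ/. The surface form is [yŋki].

[yŋki]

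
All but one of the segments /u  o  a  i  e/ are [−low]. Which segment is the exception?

/a/ is the low unrounded vowel, which is [+low]; the rest — /o, e, u, i/ — are [−low].

a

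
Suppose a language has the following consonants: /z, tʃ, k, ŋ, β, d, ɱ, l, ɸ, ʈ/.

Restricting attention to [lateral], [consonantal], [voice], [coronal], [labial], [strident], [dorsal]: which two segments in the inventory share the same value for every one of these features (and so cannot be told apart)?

β, ɱ

Both /β/ and /ɱ/ are [-lateral], [+consonantal], [+voice], [-coronal], [+labial], [-strident], [-dorsal]. Since the list omits [sonorant], [nasal] and [continuant] — which do distinguish the voiced bilabial fricative from the labiodental nasal — this pair collapses; all other pairs remain distinct.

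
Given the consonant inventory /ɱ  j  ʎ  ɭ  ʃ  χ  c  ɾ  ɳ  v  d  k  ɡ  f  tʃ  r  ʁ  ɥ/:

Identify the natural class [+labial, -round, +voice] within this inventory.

ɱ, v

Among the inventory, the [+labial] segments are /ɱ, v, f, ɥ/.
Of those, [-round] gives /ɱ, v, f/.
Of those, [+voice] leaves /ɱ, v/.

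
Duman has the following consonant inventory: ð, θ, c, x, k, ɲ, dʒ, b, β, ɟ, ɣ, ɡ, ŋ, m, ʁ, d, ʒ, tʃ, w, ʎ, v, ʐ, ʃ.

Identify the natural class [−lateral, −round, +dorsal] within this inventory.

c, x, k, ɲ, ɟ, ɣ, ɡ, ŋ, ʁ

The [−lateral] segments are /ð, θ, c, x, k, ɲ, dʒ, b, β, ɟ, ɣ, ɡ, ŋ, m, ʁ, d, ʒ, tʃ, w, v, ʐ, ʃ/.
Intersecting with [−round] gives /ð, θ, c, x, k, ɲ, dʒ, b, β, ɟ, ɣ, ɡ, ŋ, m, ʁ, d, ʒ, tʃ, v, ʐ, ʃ/.
Intersecting with [+dorsal] leaves /c, x, k, ɲ, ɟ, ɣ, ɡ, ŋ, ʁ/.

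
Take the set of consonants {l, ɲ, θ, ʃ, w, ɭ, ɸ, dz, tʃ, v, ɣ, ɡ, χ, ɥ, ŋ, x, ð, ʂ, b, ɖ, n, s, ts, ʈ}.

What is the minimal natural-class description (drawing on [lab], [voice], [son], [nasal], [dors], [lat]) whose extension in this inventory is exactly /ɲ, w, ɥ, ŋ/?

[+son, +dors]

/ɲ, w, ɥ, ŋ/ are all [+sonorant], [+dorsal], and no other segment in the inventory matches both values. Dropping any one of them over-generates: [+dorsal] alone would also admit /ɣ, ɡ, χ, x/; [+sonorant] alone would also admit /l, ɭ, n/. No other single listed feature picks out exactly this set either, so fewer than two features will not do.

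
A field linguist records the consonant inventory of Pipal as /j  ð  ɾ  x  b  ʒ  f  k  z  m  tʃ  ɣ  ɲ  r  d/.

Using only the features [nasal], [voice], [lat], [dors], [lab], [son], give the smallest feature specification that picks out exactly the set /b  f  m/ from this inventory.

/b, f, m/ are exactly the [+labial] segments in the inventory, so a single feature suffices.

[+lab]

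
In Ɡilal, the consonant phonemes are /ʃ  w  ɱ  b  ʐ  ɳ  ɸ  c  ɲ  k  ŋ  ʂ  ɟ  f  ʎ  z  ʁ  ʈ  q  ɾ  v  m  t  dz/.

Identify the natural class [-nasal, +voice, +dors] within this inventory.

Checking each segment against [-nasal], [+voice], [+dorsal]: /w/ (labial-velar glide), /ɟ/ (voiced palatal stop), /ʎ/ (palatal lateral approximant), /ʁ/ (voiced uvular fricative) satisfy every feature; every other segment in the inventory fails at least one.

w, ɟ, ʎ, ʁ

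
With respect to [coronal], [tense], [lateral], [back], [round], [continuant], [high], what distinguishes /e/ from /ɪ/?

[high], [tense]

/e/ is the mid front unrounded tense vowel and /ɪ/ is the high front unrounded lax vowel. Both are [−coronal], [−lateral], [−back], [−round], [+continuant]. /e/ is [−high] while /ɪ/ is [+high]; /e/ is [+tense] while /ɪ/ is [−tense], so the distinguishing features are [high], [tense].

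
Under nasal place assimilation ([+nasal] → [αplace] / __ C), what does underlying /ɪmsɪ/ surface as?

/m/ sits before the [+coronal] consonant /s/, so it takes on [+coronal] and surfaces as /n/. The rest of the form is unaffected: [ɪnsɪ].

[ɪnsɪ]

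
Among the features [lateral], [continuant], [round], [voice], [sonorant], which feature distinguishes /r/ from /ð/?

[sonorant]

/r/ is the alveolar trill and /ð/ is the voiced dental fricative. Both are [−lateral], [+continuant], [−round], [+voice]. /r/ is [+sonorant] while /ð/ is [−sonorant], so the distinguishing feature is [sonorant].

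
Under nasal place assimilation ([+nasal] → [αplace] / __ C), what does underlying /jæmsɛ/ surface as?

In /jæmsɛ/, the nasal /m/ precedes /s/, which is [+coronal]. The nasal assimilates in place, becoming the [+coronal] nasal /n/. The surface form is [jænsɛ].

[jænsɛ]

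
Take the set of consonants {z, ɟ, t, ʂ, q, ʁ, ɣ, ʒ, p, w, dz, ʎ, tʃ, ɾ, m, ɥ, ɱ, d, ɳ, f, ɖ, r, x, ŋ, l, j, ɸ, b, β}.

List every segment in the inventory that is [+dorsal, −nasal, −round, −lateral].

ɟ, q, ʁ, ɣ, x, j

The [+dorsal] segments are /ɟ, q, ʁ, ɣ, w, ʎ, ɥ, x, ŋ, j/.
Intersecting with [−nasal] gives /ɟ, q, ʁ, ɣ, w, ʎ, ɥ, x, j/.
Among these, [−round] gives /ɟ, q, ʁ, ɣ, ʎ, x, j/.
Intersecting with [−lateral] leaves /ɟ, q, ʁ, ɣ, x, j/.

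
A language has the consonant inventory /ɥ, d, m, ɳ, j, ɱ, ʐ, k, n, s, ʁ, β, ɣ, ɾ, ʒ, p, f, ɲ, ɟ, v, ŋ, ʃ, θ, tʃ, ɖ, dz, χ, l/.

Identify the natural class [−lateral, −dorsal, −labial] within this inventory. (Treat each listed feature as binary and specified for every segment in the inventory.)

Checking each segment against [−lateral], [−dorsal], [−labial]: /d/ (voiced alveolar stop), /ɳ/ (retroflex nasal), /ʐ/ (voiced retroflex fricative), /n/ (alveolar nasal), /s/ (voiceless alveolar fricative), /ɾ/ (alveolar tap), among others, satisfy every feature; every other segment in the inventory fails at least one.

d, ɳ, ʐ, n, s, ɾ, ʒ, ʃ, θ, tʃ, ɖ, dz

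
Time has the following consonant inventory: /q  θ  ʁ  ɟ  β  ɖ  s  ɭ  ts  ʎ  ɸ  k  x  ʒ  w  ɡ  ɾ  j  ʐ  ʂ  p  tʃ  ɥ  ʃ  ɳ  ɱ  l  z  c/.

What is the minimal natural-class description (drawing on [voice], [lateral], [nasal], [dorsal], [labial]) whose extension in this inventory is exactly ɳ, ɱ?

[+nasal]

The target set is precisely the extension of [+nasal] in this inventory.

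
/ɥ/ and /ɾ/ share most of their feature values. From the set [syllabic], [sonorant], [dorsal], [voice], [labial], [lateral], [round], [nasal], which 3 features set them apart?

[labial], [round], [dorsal]

The two segments share [-syllabic], [+sonorant], [+voice], [-lateral], [-nasal]. The only features from the list on which they differ: /ɥ/ is [+labial] while /ɾ/ is [-labial]; /ɥ/ is [+round] while /ɾ/ is [-round]; /ɥ/ is [+dorsal] while /ɾ/ is [-dorsal].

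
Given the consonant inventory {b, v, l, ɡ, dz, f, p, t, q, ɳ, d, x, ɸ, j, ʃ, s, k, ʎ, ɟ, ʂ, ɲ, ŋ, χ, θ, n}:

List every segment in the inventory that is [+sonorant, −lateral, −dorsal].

Checking each segment against [+sonorant], [−lateral], [−dorsal]: /ɳ/ (retroflex nasal), /n/ (alveolar nasal) satisfy every feature; every other segment in the inventory fails at least one.

ɳ, n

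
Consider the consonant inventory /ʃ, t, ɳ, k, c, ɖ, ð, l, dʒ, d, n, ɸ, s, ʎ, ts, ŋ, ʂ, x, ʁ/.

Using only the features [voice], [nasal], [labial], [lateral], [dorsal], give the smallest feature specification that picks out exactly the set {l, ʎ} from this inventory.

/l, ʎ/ are exactly the [+lateral] segments in the inventory, so a single feature suffices.

[+lateral]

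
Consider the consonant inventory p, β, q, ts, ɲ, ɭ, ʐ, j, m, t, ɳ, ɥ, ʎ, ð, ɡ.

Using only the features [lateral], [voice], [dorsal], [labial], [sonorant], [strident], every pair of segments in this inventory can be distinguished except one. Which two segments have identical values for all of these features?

j, ɲ

On the given features, /j/ and /ɲ/ have an identical profile: [-lateral], [+voice], [+dorsal], [-labial], [+sonorant], [-strident]. No other two segments in the inventory coincide on all 6 features. (They do differ in [nasal] and [continuant], which are not among the given features.)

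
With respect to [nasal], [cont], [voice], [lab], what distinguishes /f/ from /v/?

[voice]

The two segments share [−nasal], [+continuant], [+labial]. The only feature from the list on which they differ: /f/ is [−voice] while /v/ is [+voice].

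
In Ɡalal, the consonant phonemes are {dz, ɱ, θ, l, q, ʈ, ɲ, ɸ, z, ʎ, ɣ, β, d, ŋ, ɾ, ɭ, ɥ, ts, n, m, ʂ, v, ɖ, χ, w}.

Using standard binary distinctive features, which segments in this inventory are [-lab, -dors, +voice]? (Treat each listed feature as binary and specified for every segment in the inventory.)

Checking each segment against [-labial], [-dorsal], [+voice]: /dz/ (voiced alveolar affricate), /l/ (alveolar lateral approximant), /z/ (voiced alveolar fricative), /d/ (voiced alveolar stop), /ɾ/ (alveolar tap), /ɭ/ (retroflex lateral approximant), among others, satisfy every feature; every other segment in the inventory fails at least one.

dz, l, z, d, ɾ, ɭ, n, ɖ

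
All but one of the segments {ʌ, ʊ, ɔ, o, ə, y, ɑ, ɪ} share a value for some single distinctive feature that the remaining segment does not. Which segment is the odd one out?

ɑ

[low] groups all but one: /ə, o, ɔ, y, ʌ, ʊ, ɪ/ share [−low] while /ɑ/ (low back unrounded vowel) alone is [+low]. Removing any other segment would not leave a single-feature class that excludes it.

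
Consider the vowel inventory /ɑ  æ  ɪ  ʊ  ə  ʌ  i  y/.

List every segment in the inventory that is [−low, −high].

The [−low] segments are /ɪ, ʊ, ə, ʌ, i, y/.
Within that set, [−high] leaves /ə, ʌ/.

ə, ʌ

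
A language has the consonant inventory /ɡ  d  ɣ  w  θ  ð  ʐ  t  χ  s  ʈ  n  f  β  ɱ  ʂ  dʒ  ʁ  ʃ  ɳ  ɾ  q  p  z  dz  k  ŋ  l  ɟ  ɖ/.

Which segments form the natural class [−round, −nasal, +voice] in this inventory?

ɡ, d, ɣ, ð, ʐ, β, dʒ, ʁ, ɾ, z, dz, l, ɟ, ɖ

The [−round] segments are /ɡ, d, ɣ, θ, ð, ʐ, t, χ, s, ʈ, n, f, β, ɱ, ʂ, dʒ, ʁ, ʃ, ɳ, ɾ, q, p, z, dz, k, ŋ, l, ɟ, ɖ/.
Of those, [−nasal] gives /ɡ, d, ɣ, θ, ð, ʐ, t, χ, s, ʈ, f, β, ʂ, dʒ, ʁ, ʃ, ɾ, q, p, z, dz, k, l, ɟ, ɖ/.
Within that set, [+voice] leaves /ɡ, d, ɣ, ð, ʐ, β, dʒ, ʁ, ɾ, z, dz, l, ɟ, ɖ/.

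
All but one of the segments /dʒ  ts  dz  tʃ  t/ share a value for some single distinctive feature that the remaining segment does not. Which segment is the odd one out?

The remaining segments after removing /t/ share [+delayed release]; /t/ (voiceless alveolar stop) is [−delayed release]. For every other candidate removal, the leftover set fails to share any single feature value that the removed segment lacks.

t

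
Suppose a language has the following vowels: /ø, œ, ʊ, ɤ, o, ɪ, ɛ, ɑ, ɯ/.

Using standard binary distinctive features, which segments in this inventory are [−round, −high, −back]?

ɛ

Eliminate segments failing any feature: /ø, œ, ʊ, o/ are [+round]; /ɤ, ɑ/ are [+back]; /ɪ, ɯ/ are [+high]. The remaining /ɛ/ satisfy [−round], [−high], [−back].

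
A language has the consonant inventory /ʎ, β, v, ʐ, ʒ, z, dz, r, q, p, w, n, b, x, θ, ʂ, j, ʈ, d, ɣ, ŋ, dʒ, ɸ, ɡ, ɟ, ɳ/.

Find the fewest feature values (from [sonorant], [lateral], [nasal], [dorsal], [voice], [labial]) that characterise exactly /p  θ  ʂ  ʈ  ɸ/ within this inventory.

Every target segment is [−voice], [−dorsal]; each remaining inventory member fails at least one of these. Each conjunct is needed — [−dorsal] alone would also admit /β, v, ʐ, ʒ, …/; [−voice] alone would also admit /q, x/ — and no other single listed feature has exactly this extension, so two is the minimum.

[−voice, −dorsal]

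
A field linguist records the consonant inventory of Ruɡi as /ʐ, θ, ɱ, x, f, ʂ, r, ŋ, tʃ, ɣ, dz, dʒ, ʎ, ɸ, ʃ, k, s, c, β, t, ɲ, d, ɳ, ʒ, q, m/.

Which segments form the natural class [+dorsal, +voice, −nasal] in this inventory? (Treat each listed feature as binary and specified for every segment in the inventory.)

ɣ, ʎ

Checking each segment against [+dorsal], [+voice], [−nasal]: /ɣ/ (voiced velar fricative), /ʎ/ (palatal lateral approximant) satisfy every feature; every other segment in the inventory fails at least one.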